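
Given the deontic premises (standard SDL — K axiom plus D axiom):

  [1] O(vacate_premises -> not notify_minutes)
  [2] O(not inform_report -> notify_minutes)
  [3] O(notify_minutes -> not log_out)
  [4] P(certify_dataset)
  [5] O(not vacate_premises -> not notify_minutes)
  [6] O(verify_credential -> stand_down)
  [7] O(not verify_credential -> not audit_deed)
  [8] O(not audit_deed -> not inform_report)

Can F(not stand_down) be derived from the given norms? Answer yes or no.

Yes

By case analysis on not vacate_premises: premise 5 gives O(not vacate_premises -> not notify_minutes) and premise 1 gives O(vacate_premises -> not notify_minutes), so O(not notify_minutes) either way.
Premise 2, O(not inform_report -> notify_minutes), contraposes to O(not notify_minutes -> inform_report); with O(not notify_minutes) we get O(inform_report).
Premise 8 is O(not audit_deed -> not inform_report); contrapositively O(inform_report -> audit_deed). Since O(inform_report) holds, K gives O(audit_deed).
Premise 7 is O(not verify_credential -> not audit_deed); contrapositively O(audit_deed -> verify_credential). Since O(audit_deed) holds, K gives O(verify_credential).
Premise 6 is O(verify_credential -> stand_down); since O(verify_credential), deontic closure gives O(stand_down).
Premises 3, 4 do not contribute to this derivation.
So O(stand_down) holds, i.e. F(not stand_down). The claim follows.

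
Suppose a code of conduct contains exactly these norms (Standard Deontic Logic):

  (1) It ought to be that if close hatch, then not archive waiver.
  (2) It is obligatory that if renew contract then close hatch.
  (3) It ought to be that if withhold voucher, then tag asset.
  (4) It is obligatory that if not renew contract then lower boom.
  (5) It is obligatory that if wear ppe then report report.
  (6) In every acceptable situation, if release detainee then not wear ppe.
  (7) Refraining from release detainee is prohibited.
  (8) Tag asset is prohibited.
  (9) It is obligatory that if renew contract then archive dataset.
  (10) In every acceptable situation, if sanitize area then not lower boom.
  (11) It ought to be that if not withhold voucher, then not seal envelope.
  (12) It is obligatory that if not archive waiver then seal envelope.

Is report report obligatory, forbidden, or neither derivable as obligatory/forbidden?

Premise 5 is O(wear_ppe → report_report), but O(wear_ppe) is not derivable from the premises, so it does not yield O(report_report).
No premise or chain of K-axiom applications forces O(report_report), and none forces O(¬report_report). So report_report is neither obligatory nor forbidden under these norms.

Neither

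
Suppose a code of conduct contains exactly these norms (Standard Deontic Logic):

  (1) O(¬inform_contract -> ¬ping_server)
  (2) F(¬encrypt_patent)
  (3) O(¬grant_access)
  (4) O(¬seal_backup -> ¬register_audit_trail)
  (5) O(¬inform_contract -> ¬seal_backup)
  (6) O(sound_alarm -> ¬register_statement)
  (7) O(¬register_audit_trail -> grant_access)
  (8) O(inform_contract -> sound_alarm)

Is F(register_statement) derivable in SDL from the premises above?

Premise 3 states O(¬grant_access) outright.
Premise 7 is O(¬register_audit_trail -> grant_access); contrapositively O(¬grant_access -> register_audit_trail). Since O(¬grant_access) holds, K gives O(register_audit_trail).
Premise 4 is O(¬seal_backup -> ¬register_audit_trail); contrapositively O(register_audit_trail -> seal_backup). Since O(register_audit_trail) holds, K gives O(seal_backup).
Premise 5, O(¬inform_contract -> ¬seal_backup), contraposes to O(seal_backup -> inform_contract); with O(seal_backup) we get O(inform_contract).
Premise 8 is O(inform_contract -> sound_alarm); since O(inform_contract), deontic closure gives O(sound_alarm).
From O(sound_alarm) and premise 6, O(sound_alarm -> ¬register_statement), we obtain O(¬register_statement).
Premises 1, 2 do not contribute to this derivation.
So O(¬register_statement) holds, i.e. F(register_statement). The claim follows.

Yes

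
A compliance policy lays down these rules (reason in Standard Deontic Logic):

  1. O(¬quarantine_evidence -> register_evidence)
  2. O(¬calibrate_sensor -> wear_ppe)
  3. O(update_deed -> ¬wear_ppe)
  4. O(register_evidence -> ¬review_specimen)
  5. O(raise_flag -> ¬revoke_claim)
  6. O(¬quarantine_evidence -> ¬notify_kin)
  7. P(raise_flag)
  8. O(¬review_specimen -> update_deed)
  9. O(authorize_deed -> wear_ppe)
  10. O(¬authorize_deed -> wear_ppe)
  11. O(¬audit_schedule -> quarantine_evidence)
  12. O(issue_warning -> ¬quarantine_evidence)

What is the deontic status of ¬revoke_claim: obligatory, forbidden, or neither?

Premise 5 is O(raise_flag -> ¬revoke_claim), but O(raise_flag) is not derivable from the premises (the permission P(raise_flag) asserts only ¬O(¬raise_flag), not O(raise_flag)), so it does not yield O(¬revoke_claim).
No premise or chain of K-axiom applications forces O(¬revoke_claim), and none forces O(revoke_claim). So ¬revoke_claim is neither obligatory nor forbidden under these norms.

Neither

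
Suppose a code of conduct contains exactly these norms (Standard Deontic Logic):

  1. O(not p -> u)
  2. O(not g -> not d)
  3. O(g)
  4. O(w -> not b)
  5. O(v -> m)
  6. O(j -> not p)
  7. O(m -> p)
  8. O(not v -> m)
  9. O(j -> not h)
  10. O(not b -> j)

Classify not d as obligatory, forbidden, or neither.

Premise 2 is O(not g -> not d), but O(not g) is not derivable from the premises, so it does not yield O(not d).
No premise or chain of K-axiom applications forces O(not d), and none forces O(d). So not d is neither obligatory nor forbidden under these norms.

Neither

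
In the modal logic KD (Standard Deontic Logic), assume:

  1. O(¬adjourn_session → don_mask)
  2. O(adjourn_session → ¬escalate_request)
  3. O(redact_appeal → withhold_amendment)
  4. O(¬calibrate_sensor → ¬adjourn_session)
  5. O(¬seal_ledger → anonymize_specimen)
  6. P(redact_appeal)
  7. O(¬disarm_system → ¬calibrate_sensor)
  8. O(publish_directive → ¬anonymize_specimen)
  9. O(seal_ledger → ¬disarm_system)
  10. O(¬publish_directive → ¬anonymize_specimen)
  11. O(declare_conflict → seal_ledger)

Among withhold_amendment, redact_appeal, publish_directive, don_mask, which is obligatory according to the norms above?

Premises 10 and 8 are O(¬publish_directive → ¬anonymize_specimen) and O(publish_directive → ¬anonymize_specimen); every ideal world satisfies ¬publish_directive or publish_directive, so in either case ¬anonymize_specimen holds — hence O(¬anonymize_specimen).
The contrapositive of premise 5 (O(¬seal_ledger → anonymize_specimen)) is O(¬anonymize_specimen → seal_ledger), and O(¬anonymize_specimen) is already established, so O(seal_ledger).
Premise 9 is O(seal_ledger → ¬disarm_system); since O(seal_ledger), deontic closure gives O(¬disarm_system).
Applying K to premise 7 (O(¬disarm_system → ¬calibrate_sensor)) and O(¬disarm_system) yields O(¬calibrate_sensor).
Premise 4 is O(¬calibrate_sensor → ¬adjourn_session); since O(¬calibrate_sensor), deontic closure gives O(¬adjourn_session).
Applying K to premise 1 (O(¬adjourn_session → don_mask)) and O(¬adjourn_session) yields O(don_mask).
So O(don_mask) holds — don_mask is obligatory. None of the other listed options is made obligatory by any chain of premises.

don_mask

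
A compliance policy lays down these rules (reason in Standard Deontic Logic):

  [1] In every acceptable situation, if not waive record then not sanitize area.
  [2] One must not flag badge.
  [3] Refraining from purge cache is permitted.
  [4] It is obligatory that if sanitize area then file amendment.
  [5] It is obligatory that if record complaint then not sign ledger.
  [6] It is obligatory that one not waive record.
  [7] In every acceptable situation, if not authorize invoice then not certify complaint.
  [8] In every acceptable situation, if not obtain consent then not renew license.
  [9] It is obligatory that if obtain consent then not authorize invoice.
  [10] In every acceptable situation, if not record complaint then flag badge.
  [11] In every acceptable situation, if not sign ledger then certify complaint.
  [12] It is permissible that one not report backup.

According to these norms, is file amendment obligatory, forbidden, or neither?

Premise 4 is O(sanitize_area → file_amendment), but O(sanitize_area) is not derivable from the premises, so it does not yield O(file_amendment).
No premise or chain of K-axiom applications forces O(file_amendment), and none forces O(¬file_amendment). So file_amendment is neither obligatory nor forbidden under these norms.

Neither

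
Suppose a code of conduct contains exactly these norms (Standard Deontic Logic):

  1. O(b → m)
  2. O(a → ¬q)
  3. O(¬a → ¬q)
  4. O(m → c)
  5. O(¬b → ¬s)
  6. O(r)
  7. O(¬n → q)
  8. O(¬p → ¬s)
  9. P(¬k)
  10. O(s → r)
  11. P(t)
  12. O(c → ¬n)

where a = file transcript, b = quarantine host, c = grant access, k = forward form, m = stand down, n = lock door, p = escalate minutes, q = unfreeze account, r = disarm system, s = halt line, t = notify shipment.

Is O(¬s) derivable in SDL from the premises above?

Yes

Premises 3 and 2 cover both cases: O(¬a → ¬q) and O(a → ¬q). Since ¬a ∨ a is a tautology, O(¬q) follows.
The contrapositive of premise 7 (O(¬n → q)) is O(¬q → n), and O(¬q) is already established, so O(n).
The contrapositive of premise 12 (O(c → ¬n)) is O(n → ¬c), and O(n) is already established, so O(¬c).
Premise 4 is O(m → c); contrapositively O(¬c → ¬m). Since O(¬c) holds, K gives O(¬m).
Premise 1 is O(b → m); contrapositively O(¬m → ¬b). Since O(¬m) holds, K gives O(¬b).
Applying K to premise 5 (O(¬b → ¬s)) and O(¬b) yields O(¬s).
Premises 6, 8, 9, 10, 11 do not contribute to this derivation.
So O(¬s) follows.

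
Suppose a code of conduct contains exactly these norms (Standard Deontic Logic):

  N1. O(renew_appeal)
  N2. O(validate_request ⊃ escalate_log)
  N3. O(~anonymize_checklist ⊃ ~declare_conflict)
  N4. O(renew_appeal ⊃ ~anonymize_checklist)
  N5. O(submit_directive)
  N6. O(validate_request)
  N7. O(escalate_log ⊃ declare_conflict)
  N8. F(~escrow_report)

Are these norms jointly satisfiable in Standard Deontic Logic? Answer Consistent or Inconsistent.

Premise 1 states O(renew_appeal) outright.
Premise 4 is O(renew_appeal ⊃ ~anonymize_checklist); since O(renew_appeal), deontic closure gives O(~anonymize_checklist).
Applying K to premise 3 (O(~anonymize_checklist ⊃ ~declare_conflict)) and O(~anonymize_checklist) yields O(~declare_conflict).
Premise 7 is O(escalate_log ⊃ declare_conflict); contrapositively O(~declare_conflict ⊃ ~escalate_log). Since O(~declare_conflict) holds, K gives O(~escalate_log).
Premise 2, O(validate_request ⊃ escalate_log), contraposes to O(~escalate_log ⊃ ~validate_request); with O(~escalate_log) we get O(~validate_request).
Yet premise 6 states O(validate_request).
We now have both O(~validate_request) and O(validate_request) — validate_request is simultaneously obligatory and forbidden, violating the D-axiom.

Inconsistent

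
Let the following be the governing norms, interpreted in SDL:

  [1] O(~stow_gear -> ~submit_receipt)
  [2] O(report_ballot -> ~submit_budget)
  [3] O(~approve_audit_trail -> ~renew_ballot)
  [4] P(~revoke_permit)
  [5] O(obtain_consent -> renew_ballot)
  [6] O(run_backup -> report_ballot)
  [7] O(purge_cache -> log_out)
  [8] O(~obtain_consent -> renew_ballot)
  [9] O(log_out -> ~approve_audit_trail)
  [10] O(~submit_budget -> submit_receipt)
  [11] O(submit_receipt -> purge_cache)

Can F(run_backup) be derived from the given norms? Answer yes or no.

Yes

Premises 8 and 5 are O(~obtain_consent -> renew_ballot) and O(obtain_consent -> renew_ballot); every ideal world satisfies ~obtain_consent or obtain_consent, so in either case renew_ballot holds — hence O(renew_ballot).
Premise 3 is O(~approve_audit_trail -> ~renew_ballot); contrapositively O(renew_ballot -> approve_audit_trail). Since O(renew_ballot) holds, K gives O(approve_audit_trail).
Premise 9, O(log_out -> ~approve_audit_trail), contraposes to O(approve_audit_trail -> ~log_out); with O(approve_audit_trail) we get O(~log_out).
Premise 7, O(purge_cache -> log_out), contraposes to O(~log_out -> ~purge_cache); with O(~log_out) we get O(~purge_cache).
Premise 11 is O(submit_receipt -> purge_cache); contrapositively O(~purge_cache -> ~submit_receipt). Since O(~purge_cache) holds, K gives O(~submit_receipt).
Premise 10 is O(~submit_budget -> submit_receipt); contrapositively O(~submit_receipt -> submit_budget). Since O(~submit_receipt) holds, K gives O(submit_budget).
Premise 2, O(report_ballot -> ~submit_budget), contraposes to O(submit_budget -> ~report_ballot); with O(submit_budget) we get O(~report_ballot).
Premise 6, O(run_backup -> report_ballot), contraposes to O(~report_ballot -> ~run_backup); with O(~report_ballot) we get O(~run_backup).
Premises 1, 4 do not contribute to this derivation.
So O(~run_backup) holds, i.e. F(run_backup). The claim follows.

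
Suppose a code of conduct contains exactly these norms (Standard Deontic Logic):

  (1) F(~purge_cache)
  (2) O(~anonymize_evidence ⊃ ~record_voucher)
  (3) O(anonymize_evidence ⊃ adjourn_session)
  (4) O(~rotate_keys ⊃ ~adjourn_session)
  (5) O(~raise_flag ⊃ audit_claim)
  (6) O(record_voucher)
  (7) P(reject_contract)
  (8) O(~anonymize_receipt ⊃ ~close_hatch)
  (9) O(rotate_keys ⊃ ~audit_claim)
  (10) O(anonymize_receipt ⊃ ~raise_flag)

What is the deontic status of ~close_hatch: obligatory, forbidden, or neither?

Obligatory

Premise 6 states O(record_voucher) outright.
Premise 2, O(~anonymize_evidence ⊃ ~record_voucher), contraposes to O(record_voucher ⊃ anonymize_evidence); with O(record_voucher) we get O(anonymize_evidence).
With premise 3, O(anonymize_evidence ⊃ adjourn_session), the K-axiom yields O(adjourn_session).
The contrapositive of premise 4 (O(~rotate_keys ⊃ ~adjourn_session)) is O(adjourn_session ⊃ rotate_keys), and O(adjourn_session) is already established, so O(rotate_keys).
Premise 9 is O(rotate_keys ⊃ ~audit_claim); since O(rotate_keys), deontic closure gives O(~audit_claim).
Premise 5 is O(~raise_flag ⊃ audit_claim); contrapositively O(~audit_claim ⊃ raise_flag). Since O(~audit_claim) holds, K gives O(raise_flag).
The contrapositive of premise 10 (O(anonymize_receipt ⊃ ~raise_flag)) is O(raise_flag ⊃ ~anonymize_receipt), and O(raise_flag) is already established, so O(~anonymize_receipt).
With premise 8, O(~anonymize_receipt ⊃ ~close_hatch), the K-axiom yields O(~close_hatch).
Premises 1, 7 do not contribute to this derivation.
Hence ~close_hatch is obligatory.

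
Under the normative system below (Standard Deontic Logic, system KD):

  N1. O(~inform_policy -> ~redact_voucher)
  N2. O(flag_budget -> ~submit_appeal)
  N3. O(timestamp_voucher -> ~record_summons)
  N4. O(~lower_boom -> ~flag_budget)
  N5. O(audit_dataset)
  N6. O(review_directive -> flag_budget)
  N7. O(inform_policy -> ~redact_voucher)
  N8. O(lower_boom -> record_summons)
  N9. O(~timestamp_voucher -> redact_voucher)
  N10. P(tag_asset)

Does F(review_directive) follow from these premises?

By case analysis on inform_policy: premise 7 gives O(inform_policy -> ~redact_voucher) and premise 1 gives O(~inform_policy -> ~redact_voucher), so O(~redact_voucher) either way.
Premise 9 is O(~timestamp_voucher -> redact_voucher); contrapositively O(~redact_voucher -> timestamp_voucher). Since O(~redact_voucher) holds, K gives O(timestamp_voucher).
From O(timestamp_voucher) and premise 3, O(timestamp_voucher -> ~record_summons), we obtain O(~record_summons).
Premise 8, O(lower_boom -> record_summons), contraposes to O(~record_summons -> ~lower_boom); with O(~record_summons) we get O(~lower_boom).
Premise 4 is O(~lower_boom -> ~flag_budget); since O(~lower_boom), deontic closure gives O(~flag_budget).
Premise 6, O(review_directive -> flag_budget), contraposes to O(~flag_budget -> ~review_directive); with O(~flag_budget) we get O(~review_directive).
Premises 2, 5, 10 do not contribute to this derivation.
So O(~review_directive) holds, i.e. F(review_directive). The claim follows.

Yes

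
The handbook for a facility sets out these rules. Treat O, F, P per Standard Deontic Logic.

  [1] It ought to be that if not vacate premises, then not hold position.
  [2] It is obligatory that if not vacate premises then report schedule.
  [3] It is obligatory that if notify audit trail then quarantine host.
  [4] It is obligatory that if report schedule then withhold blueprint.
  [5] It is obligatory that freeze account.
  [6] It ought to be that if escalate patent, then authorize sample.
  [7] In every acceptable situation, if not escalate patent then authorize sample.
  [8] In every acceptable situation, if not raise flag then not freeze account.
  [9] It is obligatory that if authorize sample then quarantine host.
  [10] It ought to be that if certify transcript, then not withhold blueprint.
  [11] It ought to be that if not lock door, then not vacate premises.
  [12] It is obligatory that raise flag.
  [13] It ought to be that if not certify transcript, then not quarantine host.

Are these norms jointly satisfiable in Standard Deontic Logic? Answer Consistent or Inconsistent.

Consistent

Premise 8 is O(¬raise_flag → ¬freeze_account), but O(¬raise_flag) is not derivable from the premises, so it does not yield O(¬freeze_account).
So O(¬freeze_account) is not derivable, and the apparent clash with O(freeze_account) does not arise.
A world satisfying every obligation exists (e.g. authorize_sample=true, certify_transcript=true, escalate_patent=false, freeze_account=true, hold_position=false, lock_door=true, notify_audit_trail=false, quarantine_host=true, raise_flag=true, report_schedule=false, vacate_premises=true, withhold_blueprint=false); no atom is both obligatory and forbidden, so the set is consistent.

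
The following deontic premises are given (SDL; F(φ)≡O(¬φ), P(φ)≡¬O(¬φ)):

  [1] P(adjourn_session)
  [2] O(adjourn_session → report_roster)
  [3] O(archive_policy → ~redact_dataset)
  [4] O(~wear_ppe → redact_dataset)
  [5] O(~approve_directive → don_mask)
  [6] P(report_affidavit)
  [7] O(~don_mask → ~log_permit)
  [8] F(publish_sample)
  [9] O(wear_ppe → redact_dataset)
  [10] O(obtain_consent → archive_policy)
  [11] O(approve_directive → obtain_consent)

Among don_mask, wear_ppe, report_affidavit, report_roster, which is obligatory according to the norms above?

By case analysis on ~wear_ppe: premise 4 gives O(~wear_ppe → redact_dataset) and premise 9 gives O(wear_ppe → redact_dataset), so O(redact_dataset) either way.
Premise 3, O(archive_policy → ~redact_dataset), contraposes to O(redact_dataset → ~archive_policy); with O(redact_dataset) we get O(~archive_policy).
Premise 10 is O(obtain_consent → archive_policy); contrapositively O(~archive_policy → ~obtain_consent). Since O(~archive_policy) holds, K gives O(~obtain_consent).
Premise 11, O(approve_directive → obtain_consent), contraposes to O(~obtain_consent → ~approve_directive); with O(~obtain_consent) we get O(~approve_directive).
With premise 5, O(~approve_directive → don_mask), the K-axiom yields O(don_mask).
So O(don_mask) holds — don_mask is obligatory. None of the other listed options is made obligatory by any chain of premises.

don_mask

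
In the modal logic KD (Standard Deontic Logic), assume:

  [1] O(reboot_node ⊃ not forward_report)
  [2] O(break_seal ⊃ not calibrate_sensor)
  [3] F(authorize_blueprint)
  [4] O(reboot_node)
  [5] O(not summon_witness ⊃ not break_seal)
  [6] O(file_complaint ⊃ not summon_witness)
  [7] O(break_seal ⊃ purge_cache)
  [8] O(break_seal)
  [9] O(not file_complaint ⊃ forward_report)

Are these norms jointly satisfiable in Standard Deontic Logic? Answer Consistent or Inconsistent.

From premise 4 we have O(reboot_node).
Premise 1 is O(reboot_node ⊃ not forward_report); since O(reboot_node), deontic closure gives O(not forward_report).
The contrapositive of premise 9 (O(not file_complaint ⊃ forward_report)) is O(not forward_report ⊃ file_complaint), and O(not forward_report) is already established, so O(file_complaint).
Premise 6 is O(file_complaint ⊃ not summon_witness); since O(file_complaint), deontic closure gives O(not summon_witness).
From O(not summon_witness) and premise 5, O(not summon_witness ⊃ not break_seal), we obtain O(not break_seal).
Yet premise 8 states O(break_seal).
We now have both O(not break_seal) and O(break_seal) — break_seal is simultaneously obligatory and forbidden, violating the D-axiom.

Inconsistent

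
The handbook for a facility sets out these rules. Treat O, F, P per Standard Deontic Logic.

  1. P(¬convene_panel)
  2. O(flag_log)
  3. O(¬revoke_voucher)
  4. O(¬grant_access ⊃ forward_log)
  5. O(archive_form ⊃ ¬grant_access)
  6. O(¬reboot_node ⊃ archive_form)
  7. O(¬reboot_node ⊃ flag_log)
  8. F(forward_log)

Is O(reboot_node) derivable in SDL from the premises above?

Yes

Premise 8 is F(forward_log), i.e. O(¬forward_log).
Premise 4, O(¬grant_access ⊃ forward_log), contraposes to O(¬forward_log ⊃ grant_access); with O(¬forward_log) we get O(grant_access).
Premise 5, O(archive_form ⊃ ¬grant_access), contraposes to O(grant_access ⊃ ¬archive_form); with O(grant_access) we get O(¬archive_form).
The contrapositive of premise 6 (O(¬reboot_node ⊃ archive_form)) is O(¬archive_form ⊃ reboot_node), and O(¬archive_form) is already established, so O(reboot_node).
Premises 1, 2, 3, 7 do not contribute to this derivation.
So O(reboot_node) follows.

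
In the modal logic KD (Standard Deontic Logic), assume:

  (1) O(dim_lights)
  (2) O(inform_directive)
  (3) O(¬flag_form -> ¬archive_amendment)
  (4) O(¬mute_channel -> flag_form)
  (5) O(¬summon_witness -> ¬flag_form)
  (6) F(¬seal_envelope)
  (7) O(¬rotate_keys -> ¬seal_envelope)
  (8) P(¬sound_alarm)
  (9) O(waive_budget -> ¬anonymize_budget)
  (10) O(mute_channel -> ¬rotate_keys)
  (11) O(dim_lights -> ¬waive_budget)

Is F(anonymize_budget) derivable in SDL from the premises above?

Premise 9 is O(waive_budget -> ¬anonymize_budget), but O(waive_budget) is not derivable from the premises, so it does not yield O(¬anonymize_budget).
No other premise forces O(¬anonymize_budget). An ideal world satisfying every premise can still have anonymize_budget true, so F(anonymize_budget) is not derivable.

No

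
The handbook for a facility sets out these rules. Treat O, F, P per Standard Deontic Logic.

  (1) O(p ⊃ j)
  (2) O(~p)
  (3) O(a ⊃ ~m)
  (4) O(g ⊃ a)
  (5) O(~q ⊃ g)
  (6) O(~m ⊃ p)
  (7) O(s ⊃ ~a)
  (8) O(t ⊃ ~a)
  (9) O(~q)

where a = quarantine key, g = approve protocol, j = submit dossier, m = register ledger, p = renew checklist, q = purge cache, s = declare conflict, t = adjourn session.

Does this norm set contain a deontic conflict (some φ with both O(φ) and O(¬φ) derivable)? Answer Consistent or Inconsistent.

Premise 2 states O(~p) outright.
Premise 6 is O(~m ⊃ p); contrapositively O(~p ⊃ m). Since O(~p) holds, K gives O(m).
Premise 3 is O(a ⊃ ~m); contrapositively O(m ⊃ ~a). Since O(m) holds, K gives O(~a).
The contrapositive of premise 4 (O(g ⊃ a)) is O(~a ⊃ ~g), and O(~a) is already established, so O(~g).
The contrapositive of premise 5 (O(~q ⊃ g)) is O(~g ⊃ q), and O(~g) is already established, so O(q).
But premise 9 directly asserts O(~q).
We now have both O(q) and O(~q) — q is simultaneously obligatory and forbidden, violating the D-axiom.

Inconsistent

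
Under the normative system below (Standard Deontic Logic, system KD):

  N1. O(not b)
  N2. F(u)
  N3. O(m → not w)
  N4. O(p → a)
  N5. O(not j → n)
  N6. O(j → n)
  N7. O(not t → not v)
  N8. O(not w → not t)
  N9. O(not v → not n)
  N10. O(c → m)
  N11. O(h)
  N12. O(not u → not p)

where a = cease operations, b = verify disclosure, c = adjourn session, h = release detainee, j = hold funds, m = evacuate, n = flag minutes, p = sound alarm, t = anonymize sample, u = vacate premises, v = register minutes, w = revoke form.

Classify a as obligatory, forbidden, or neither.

Premise 4 is O(p → a), but O(p) is not derivable from the premises, so it does not yield O(a).
No premise or chain of K-axiom applications forces O(a), and none forces O(not a). So a is neither obligatory nor forbidden under these norms.

Neither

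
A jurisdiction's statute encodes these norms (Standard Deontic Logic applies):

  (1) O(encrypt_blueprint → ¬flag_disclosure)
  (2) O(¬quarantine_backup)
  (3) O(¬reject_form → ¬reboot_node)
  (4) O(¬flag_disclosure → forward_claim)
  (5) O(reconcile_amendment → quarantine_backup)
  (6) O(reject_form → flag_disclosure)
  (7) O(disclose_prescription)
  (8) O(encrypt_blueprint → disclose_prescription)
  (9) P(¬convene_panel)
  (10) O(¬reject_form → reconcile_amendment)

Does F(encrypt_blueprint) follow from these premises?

Premise 2 gives O(¬quarantine_backup).
The contrapositive of premise 5 (O(reconcile_amendment → quarantine_backup)) is O(¬quarantine_backup → ¬reconcile_amendment), and O(¬quarantine_backup) is already established, so O(¬reconcile_amendment).
Premise 10 is O(¬reject_form → reconcile_amendment); contrapositively O(¬reconcile_amendment → reject_form). Since O(¬reconcile_amendment) holds, K gives O(reject_form).
Applying K to premise 6 (O(reject_form → flag_disclosure)) and O(reject_form) yields O(flag_disclosure).
Premise 1 is O(encrypt_blueprint → ¬flag_disclosure); contrapositively O(flag_disclosure → ¬encrypt_blueprint). Since O(flag_disclosure) holds, K gives O(¬encrypt_blueprint).
Premises 3, 4, 7, 8, 9 do not contribute to this derivation.
So O(¬encrypt_blueprint) holds, i.e. F(encrypt_blueprint). The claim follows.

Yes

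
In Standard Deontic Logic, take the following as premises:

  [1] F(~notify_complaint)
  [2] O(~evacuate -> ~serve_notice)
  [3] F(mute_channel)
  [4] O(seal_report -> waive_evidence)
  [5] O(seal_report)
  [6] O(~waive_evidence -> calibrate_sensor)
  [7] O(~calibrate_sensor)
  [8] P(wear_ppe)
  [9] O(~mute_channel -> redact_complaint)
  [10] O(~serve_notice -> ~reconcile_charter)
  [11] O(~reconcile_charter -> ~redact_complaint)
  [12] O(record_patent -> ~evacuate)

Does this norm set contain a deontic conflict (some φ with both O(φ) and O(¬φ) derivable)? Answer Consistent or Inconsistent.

Premise 6 is O(~waive_evidence -> calibrate_sensor), but O(~waive_evidence) is not derivable from the premises, so it does not yield O(calibrate_sensor).
So O(calibrate_sensor) is not derivable, and the apparent clash with O(~calibrate_sensor) does not arise.
A world satisfying every obligation exists (e.g. calibrate_sensor=false, evacuate=true, mute_channel=false, notify_complaint=true, reconcile_charter=true, record_patent=false, redact_complaint=true, seal_report=true, serve_notice=true, waive_evidence=true, wear_ppe=false); no atom is both obligatory and forbidden, so the set is consistent.

Consistent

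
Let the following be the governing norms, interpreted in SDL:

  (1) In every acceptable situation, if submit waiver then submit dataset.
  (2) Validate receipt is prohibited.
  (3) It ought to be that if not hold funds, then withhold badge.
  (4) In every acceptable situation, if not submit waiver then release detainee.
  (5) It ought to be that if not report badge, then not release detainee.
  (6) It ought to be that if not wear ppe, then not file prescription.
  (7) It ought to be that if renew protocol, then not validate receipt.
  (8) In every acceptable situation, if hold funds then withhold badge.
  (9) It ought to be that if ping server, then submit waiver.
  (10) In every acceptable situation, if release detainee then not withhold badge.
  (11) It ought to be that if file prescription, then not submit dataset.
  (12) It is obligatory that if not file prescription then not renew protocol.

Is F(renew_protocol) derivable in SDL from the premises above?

Yes

Premises 3 and 8 are O(¬hold_funds → withhold_badge) and O(hold_funds → withhold_badge); every ideal world satisfies ¬hold_funds or hold_funds, so in either case withhold_badge holds — hence O(withhold_badge).
Premise 10, O(release_detainee → ¬withhold_badge), contraposes to O(withhold_badge → ¬release_detainee); with O(withhold_badge) we get O(¬release_detainee).
Premise 4 is O(¬submit_waiver → release_detainee); contrapositively O(¬release_detainee → submit_waiver). Since O(¬release_detainee) holds, K gives O(submit_waiver).
Applying K to premise 1 (O(submit_waiver → submit_dataset)) and O(submit_waiver) yields O(submit_dataset).
Premise 11, O(file_prescription → ¬submit_dataset), contraposes to O(submit_dataset → ¬file_prescription); with O(submit_dataset) we get O(¬file_prescription).
From O(¬file_prescription) and premise 12, O(¬file_prescription → ¬renew_protocol), we obtain O(¬renew_protocol).
Premises 2, 5, 6, 7, 9 do not contribute to this derivation.
So O(¬renew_protocol) holds, i.e. F(renew_protocol). The claim follows.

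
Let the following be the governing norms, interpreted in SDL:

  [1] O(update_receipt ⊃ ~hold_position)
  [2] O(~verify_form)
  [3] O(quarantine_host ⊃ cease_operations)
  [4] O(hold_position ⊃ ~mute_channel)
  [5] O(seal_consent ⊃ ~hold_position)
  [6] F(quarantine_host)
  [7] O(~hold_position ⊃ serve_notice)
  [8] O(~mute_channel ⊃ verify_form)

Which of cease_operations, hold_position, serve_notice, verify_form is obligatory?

serve_notice

Premise 2 gives O(~verify_form).
Premise 8 is O(~mute_channel ⊃ verify_form); contrapositively O(~verify_form ⊃ mute_channel). Since O(~verify_form) holds, K gives O(mute_channel).
Premise 4 is O(hold_position ⊃ ~mute_channel); contrapositively O(mute_channel ⊃ ~hold_position). Since O(mute_channel) holds, K gives O(~hold_position).
Applying K to premise 7 (O(~hold_position ⊃ serve_notice)) and O(~hold_position) yields O(serve_notice).
So O(serve_notice) holds — serve_notice is obligatory. None of the other listed options is made obligatory by any chain of premises.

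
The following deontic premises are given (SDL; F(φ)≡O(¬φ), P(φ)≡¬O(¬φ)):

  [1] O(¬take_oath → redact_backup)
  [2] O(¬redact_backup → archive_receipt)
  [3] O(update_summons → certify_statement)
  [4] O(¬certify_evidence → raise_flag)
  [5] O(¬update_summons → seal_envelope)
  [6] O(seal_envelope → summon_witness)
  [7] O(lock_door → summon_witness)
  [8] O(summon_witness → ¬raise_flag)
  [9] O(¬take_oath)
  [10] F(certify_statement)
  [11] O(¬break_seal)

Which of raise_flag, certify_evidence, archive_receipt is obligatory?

F(certify_statement) at premise 10 means O(¬certify_statement).
Premise 3, O(update_summons → certify_statement), contraposes to O(¬certify_statement → ¬update_summons); with O(¬certify_statement) we get O(¬update_summons).
Applying K to premise 5 (O(¬update_summons → seal_envelope)) and O(¬update_summons) yields O(seal_envelope).
With premise 6, O(seal_envelope → summon_witness), the K-axiom yields O(summon_witness).
With premise 8, O(summon_witness → ¬raise_flag), the K-axiom yields O(¬raise_flag).
The contrapositive of premise 4 (O(¬certify_evidence → raise_flag)) is O(¬raise_flag → certify_evidence), and O(¬raise_flag) is already established, so O(certify_evidence).
So O(certify_evidence) holds — certify_evidence is obligatory. None of the other listed options is made obligatory by any chain of premises.

certify_evidence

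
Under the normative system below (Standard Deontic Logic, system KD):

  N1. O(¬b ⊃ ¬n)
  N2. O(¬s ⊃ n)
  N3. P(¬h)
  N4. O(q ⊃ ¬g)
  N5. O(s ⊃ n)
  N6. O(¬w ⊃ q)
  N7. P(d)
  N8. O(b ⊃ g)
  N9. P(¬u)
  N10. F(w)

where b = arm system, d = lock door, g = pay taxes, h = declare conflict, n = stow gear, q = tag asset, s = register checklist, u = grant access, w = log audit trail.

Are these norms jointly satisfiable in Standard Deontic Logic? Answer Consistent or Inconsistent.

Inconsistent

Premises 2 and 5 are O(¬s ⊃ n) and O(s ⊃ n); every ideal world satisfies ¬s or s, so in either case n holds — hence O(n).
Premise 1 is O(¬b ⊃ ¬n); contrapositively O(n ⊃ b). Since O(n) holds, K gives O(b).
With premise 8, O(b ⊃ g), the K-axiom yields O(g).
Premise 4 is O(q ⊃ ¬g); contrapositively O(g ⊃ ¬q). Since O(g) holds, K gives O(¬q).
The contrapositive of premise 6 (O(¬w ⊃ q)) is O(¬q ⊃ w), and O(¬q) is already established, so O(w).
Yet premise 10 is F(w), i.e. O(¬w).
We now have both O(w) and O(¬w) — w is simultaneously obligatory and forbidden, violating the D-axiom.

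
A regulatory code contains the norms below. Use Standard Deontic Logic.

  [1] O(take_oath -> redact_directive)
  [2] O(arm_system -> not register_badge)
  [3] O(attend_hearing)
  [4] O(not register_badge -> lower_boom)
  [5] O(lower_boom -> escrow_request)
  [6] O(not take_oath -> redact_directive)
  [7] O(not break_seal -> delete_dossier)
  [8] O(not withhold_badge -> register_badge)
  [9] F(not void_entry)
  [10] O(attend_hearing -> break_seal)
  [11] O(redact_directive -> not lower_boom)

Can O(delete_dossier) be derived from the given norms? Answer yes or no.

No

Premise 7 is O(not break_seal -> delete_dossier), but O(not break_seal) is not derivable from the premises, so it does not yield O(delete_dossier).
No other premise forces O(delete_dossier). An ideal world satisfying every premise can still have delete_dossier false, so O(delete_dossier) is not derivable.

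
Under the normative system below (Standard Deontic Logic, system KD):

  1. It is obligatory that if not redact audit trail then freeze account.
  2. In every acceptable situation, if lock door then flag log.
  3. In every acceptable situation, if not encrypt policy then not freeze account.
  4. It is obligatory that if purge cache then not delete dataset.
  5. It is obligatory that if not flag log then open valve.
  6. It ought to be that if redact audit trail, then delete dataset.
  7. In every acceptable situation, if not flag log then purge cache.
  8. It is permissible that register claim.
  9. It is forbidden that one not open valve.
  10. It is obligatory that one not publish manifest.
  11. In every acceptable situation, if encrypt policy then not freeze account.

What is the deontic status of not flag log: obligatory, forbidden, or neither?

Forbidden

Premises 11 and 3 are O(encrypt_policy → ¬freeze_account) and O(¬encrypt_policy → ¬freeze_account); every ideal world satisfies encrypt_policy or ¬encrypt_policy, so in either case ¬freeze_account holds — hence O(¬freeze_account).
Premise 1, O(¬redact_audit_trail → freeze_account), contraposes to O(¬freeze_account → redact_audit_trail); with O(¬freeze_account) we get O(redact_audit_trail).
From O(redact_audit_trail) and premise 6, O(redact_audit_trail → delete_dataset), we obtain O(delete_dataset).
Premise 4 is O(purge_cache → ¬delete_dataset); contrapositively O(delete_dataset → ¬purge_cache). Since O(delete_dataset) holds, K gives O(¬purge_cache).
The contrapositive of premise 7 (O(¬flag_log → purge_cache)) is O(¬purge_cache → flag_log), and O(¬purge_cache) is already established, so O(flag_log).
Premises 2, 5, 8, 9, 10 do not contribute to this derivation.
Thus O(flag_log), which is F(¬flag_log): ¬flag_log is forbidden.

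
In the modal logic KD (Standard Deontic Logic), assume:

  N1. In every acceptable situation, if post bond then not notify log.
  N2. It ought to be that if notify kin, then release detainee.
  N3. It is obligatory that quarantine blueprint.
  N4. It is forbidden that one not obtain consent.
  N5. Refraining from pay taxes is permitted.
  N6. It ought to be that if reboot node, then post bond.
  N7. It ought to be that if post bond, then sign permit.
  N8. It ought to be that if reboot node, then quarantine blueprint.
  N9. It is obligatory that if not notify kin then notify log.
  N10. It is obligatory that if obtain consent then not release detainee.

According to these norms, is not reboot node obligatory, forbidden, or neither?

Obligatory

Premise 4 is F(¬obtain_consent), i.e. O(obtain_consent).
Premise 10 is O(obtain_consent → ¬release_detainee); since O(obtain_consent), deontic closure gives O(¬release_detainee).
Premise 2, O(notify_kin → release_detainee), contraposes to O(¬release_detainee → ¬notify_kin); with O(¬release_detainee) we get O(¬notify_kin).
Applying K to premise 9 (O(¬notify_kin → notify_log)) and O(¬notify_kin) yields O(notify_log).
Premise 1, O(post_bond → ¬notify_log), contraposes to O(notify_log → ¬post_bond); with O(notify_log) we get O(¬post_bond).
The contrapositive of premise 6 (O(reboot_node → post_bond)) is O(¬post_bond → ¬reboot_node), and O(¬post_bond) is already established, so O(¬reboot_node).
Premises 3, 5, 7, 8 do not contribute to this derivation.
Hence ¬reboot_node is obligatory.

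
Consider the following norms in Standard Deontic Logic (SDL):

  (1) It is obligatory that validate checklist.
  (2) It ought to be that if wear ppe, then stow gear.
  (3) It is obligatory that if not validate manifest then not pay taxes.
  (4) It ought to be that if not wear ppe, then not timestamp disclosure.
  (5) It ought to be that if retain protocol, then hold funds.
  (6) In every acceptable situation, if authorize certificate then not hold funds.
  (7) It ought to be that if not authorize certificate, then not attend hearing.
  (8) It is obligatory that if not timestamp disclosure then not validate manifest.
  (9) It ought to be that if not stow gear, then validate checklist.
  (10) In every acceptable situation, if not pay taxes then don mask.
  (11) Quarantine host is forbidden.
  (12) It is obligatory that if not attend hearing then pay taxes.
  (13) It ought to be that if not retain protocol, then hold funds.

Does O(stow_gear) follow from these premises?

Yes

Premises 5 and 13 cover both cases: O(retain_protocol → hold_funds) and O(¬retain_protocol → hold_funds). Since retain_protocol ∨ ¬retain_protocol is a tautology, O(hold_funds) follows.
Premise 6 is O(authorize_certificate → ¬hold_funds); contrapositively O(hold_funds → ¬authorize_certificate). Since O(hold_funds) holds, K gives O(¬authorize_certificate).
With premise 7, O(¬authorize_certificate → ¬attend_hearing), the K-axiom yields O(¬attend_hearing).
With premise 12, O(¬attend_hearing → pay_taxes), the K-axiom yields O(pay_taxes).
The contrapositive of premise 3 (O(¬validate_manifest → ¬pay_taxes)) is O(pay_taxes → validate_manifest), and O(pay_taxes) is already established, so O(validate_manifest).
Premise 8 is O(¬timestamp_disclosure → ¬validate_manifest); contrapositively O(validate_manifest → timestamp_disclosure). Since O(validate_manifest) holds, K gives O(timestamp_disclosure).
Premise 4, O(¬wear_ppe → ¬timestamp_disclosure), contraposes to O(timestamp_disclosure → wear_ppe); with O(timestamp_disclosure) we get O(wear_ppe).
Premise 2 is O(wear_ppe → stow_gear); since O(wear_ppe), deontic closure gives O(stow_gear).
Premises 1, 9, 10, 11 do not contribute to this derivation.
So O(stow_gear) follows.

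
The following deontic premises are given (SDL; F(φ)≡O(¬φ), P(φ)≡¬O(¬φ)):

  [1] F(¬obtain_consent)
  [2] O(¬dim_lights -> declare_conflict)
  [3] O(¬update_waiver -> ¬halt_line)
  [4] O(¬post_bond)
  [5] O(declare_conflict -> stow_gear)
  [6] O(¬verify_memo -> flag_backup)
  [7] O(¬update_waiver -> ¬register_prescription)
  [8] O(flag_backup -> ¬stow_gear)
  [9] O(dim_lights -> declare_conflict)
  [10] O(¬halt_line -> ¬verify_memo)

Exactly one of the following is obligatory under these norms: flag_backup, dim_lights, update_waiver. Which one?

Premises 9 and 2 are O(dim_lights -> declare_conflict) and O(¬dim_lights -> declare_conflict); every ideal world satisfies dim_lights or ¬dim_lights, so in either case declare_conflict holds — hence O(declare_conflict).
Applying K to premise 5 (O(declare_conflict -> stow_gear)) and O(declare_conflict) yields O(stow_gear).
Premise 8, O(flag_backup -> ¬stow_gear), contraposes to O(stow_gear -> ¬flag_backup); with O(stow_gear) we get O(¬flag_backup).
The contrapositive of premise 6 (O(¬verify_memo -> flag_backup)) is O(¬flag_backup -> verify_memo), and O(¬flag_backup) is already established, so O(verify_memo).
Premise 10 is O(¬halt_line -> ¬verify_memo); contrapositively O(verify_memo -> halt_line). Since O(verify_memo) holds, K gives O(halt_line).
Premise 3, O(¬update_waiver -> ¬halt_line), contraposes to O(halt_line -> update_waiver); with O(halt_line) we get O(update_waiver).
So O(update_waiver) holds — update_waiver is obligatory. None of the other listed options is made obligatory by any chain of premises.

update_waiver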